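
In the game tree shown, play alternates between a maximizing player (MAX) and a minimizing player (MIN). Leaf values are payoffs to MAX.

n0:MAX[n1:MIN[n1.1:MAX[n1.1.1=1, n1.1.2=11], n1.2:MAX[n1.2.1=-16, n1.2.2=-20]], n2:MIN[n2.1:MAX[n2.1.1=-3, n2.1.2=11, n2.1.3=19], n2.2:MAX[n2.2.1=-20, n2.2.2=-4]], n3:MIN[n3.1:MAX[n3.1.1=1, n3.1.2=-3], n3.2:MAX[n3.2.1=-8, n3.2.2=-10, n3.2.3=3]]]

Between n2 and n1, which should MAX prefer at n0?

n2.1 (MAX): max(-3, 11, 19) = 19
n2.2 (MAX): max(-20, -4) = -4
n2 (MIN): min(19, -4) = -4
n1.1 (MAX): max(1, 11) = 11
n1.2 (MAX): max(-16, -20) = -16
n1 (MIN): min(11, -16) = -16
MAX prefers the higher value; n2=-4, n1=-16. n2 is better since -4 > -16.

n2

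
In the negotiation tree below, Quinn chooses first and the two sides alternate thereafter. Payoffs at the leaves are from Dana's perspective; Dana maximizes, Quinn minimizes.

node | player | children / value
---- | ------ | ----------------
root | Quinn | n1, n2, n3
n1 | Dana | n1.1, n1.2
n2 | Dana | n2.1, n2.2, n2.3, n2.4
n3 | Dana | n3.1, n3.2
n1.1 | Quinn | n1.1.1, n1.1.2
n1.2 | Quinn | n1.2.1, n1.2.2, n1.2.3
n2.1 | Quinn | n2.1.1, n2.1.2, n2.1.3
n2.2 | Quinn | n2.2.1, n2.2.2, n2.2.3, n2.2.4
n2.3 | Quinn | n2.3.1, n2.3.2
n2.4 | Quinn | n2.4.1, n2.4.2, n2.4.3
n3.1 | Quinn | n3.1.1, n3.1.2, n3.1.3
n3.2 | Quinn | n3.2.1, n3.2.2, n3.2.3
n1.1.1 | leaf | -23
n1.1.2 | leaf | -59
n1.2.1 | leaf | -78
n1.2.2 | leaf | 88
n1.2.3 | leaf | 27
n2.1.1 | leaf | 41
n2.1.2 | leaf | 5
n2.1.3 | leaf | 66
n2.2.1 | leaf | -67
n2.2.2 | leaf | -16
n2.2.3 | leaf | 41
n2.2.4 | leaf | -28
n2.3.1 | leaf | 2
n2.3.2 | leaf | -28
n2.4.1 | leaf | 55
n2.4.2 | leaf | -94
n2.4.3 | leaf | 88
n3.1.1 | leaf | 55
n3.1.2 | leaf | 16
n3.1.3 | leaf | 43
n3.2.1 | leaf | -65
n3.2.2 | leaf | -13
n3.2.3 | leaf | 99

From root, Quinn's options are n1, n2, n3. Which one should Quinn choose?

n1.1 (Quinn): min(-23, -59) = -59
n1.2 (Quinn): min(-78, 88, 27) = -78
n1 (Dana): max(-59, -78) = -59
n2.1 (Quinn): min(41, 5, 66) = 5
n2.2 (Quinn): min(-67, -16, 41, -28) = -67
n2.3 (Quinn): min(2, -28) = -28
n2.4 (Quinn): min(55, -94, 88) = -94
n2 (Dana): max(5, -67, -28, -94) = 5
n3.1 (Quinn): min(55, 16, 43) = 16
n3.2 (Quinn): min(-65, -13, 99) = -65
n3 (Dana): max(16, -65) = 16
root (Quinn): min(-59, 5, 16) = -59
Quinn at root wants the lowest of {n1=-59, n2=5, n3=16}, so chooses n1.

n1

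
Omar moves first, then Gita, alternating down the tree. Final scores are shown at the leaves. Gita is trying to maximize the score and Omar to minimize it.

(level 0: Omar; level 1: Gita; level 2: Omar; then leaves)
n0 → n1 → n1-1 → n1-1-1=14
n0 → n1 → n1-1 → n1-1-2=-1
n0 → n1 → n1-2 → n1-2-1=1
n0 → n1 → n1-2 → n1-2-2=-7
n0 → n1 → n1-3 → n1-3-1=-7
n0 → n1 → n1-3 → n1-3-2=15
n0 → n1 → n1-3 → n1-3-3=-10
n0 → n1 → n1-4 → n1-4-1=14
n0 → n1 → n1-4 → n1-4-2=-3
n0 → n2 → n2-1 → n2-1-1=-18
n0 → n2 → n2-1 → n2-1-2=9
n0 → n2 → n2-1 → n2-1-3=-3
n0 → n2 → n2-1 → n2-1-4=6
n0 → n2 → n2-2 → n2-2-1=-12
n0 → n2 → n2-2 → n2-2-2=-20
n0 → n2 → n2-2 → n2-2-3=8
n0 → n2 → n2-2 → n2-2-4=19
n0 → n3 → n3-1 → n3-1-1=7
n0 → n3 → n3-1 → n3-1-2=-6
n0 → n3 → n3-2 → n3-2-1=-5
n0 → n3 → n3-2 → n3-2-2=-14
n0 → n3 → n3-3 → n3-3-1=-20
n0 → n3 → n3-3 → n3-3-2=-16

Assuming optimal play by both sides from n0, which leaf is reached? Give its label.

n1-1 (Omar): min(14, -1) = -1
n1-2 (Omar): min(1, -7) = -7
n1-3 (Omar): min(-7, 15, -10) = -10
n1-4 (Omar): min(14, -3) = -3
n1 (Gita): max(-1, -7, -10, -3) = -1
n2-1 (Omar): min(-18, 9, -3, 6) = -18
n2-2 (Omar): min(-12, -20, 8, 19) = -20
n2 (Gita): max(-18, -20) = -18
n3-1 (Omar): min(7, -6) = -6
n3-2 (Omar): min(-5, -14) = -14
n3-3 (Omar): min(-20, -16) = -20
n3 (Gita): max(-6, -14, -20) = -6
n0 (Omar): min(-1, -18, -6) = -18
At n0, Omar picks n2 (lowest: -18).
At n2, Gita picks n2-1 (highest: -18).
At n2-1, Omar picks n2-1-1 (lowest: -18).
Terminal value -18.

n2-1-1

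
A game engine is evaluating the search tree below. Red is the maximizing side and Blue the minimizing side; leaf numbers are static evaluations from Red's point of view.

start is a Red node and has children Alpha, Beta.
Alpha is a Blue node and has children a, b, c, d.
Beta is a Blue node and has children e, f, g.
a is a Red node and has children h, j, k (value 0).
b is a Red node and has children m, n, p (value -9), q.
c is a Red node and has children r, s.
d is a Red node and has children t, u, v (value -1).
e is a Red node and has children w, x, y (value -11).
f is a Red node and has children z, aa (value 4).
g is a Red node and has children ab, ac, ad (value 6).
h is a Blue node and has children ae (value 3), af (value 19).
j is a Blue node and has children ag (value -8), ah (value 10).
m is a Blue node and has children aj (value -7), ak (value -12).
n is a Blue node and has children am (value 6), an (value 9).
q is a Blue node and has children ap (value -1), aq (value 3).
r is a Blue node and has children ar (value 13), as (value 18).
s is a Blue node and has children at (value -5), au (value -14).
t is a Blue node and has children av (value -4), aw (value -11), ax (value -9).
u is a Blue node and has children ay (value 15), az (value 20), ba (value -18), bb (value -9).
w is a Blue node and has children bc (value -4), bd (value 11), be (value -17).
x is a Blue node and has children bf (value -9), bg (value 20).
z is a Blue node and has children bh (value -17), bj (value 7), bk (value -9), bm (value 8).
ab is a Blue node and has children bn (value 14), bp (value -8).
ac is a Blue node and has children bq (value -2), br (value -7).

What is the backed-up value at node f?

4

z (Blue): min(-17, 7, -9, 8) = -17
f (Red): max(-17, 4) = 4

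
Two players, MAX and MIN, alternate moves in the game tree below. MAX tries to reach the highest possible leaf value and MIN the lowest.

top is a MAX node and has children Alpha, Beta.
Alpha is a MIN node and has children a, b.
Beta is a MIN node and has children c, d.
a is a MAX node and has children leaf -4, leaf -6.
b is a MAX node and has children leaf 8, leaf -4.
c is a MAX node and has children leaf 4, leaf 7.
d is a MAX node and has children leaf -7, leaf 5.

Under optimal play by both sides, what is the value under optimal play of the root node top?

a (MAX): max(-4, -6) = -4
b (MAX): max(8, -4) = 8
Alpha (MIN): min(-4, 8) = -4
c (MAX): max(4, 7) = 7
d (MAX): max(-7, 5) = 5
Beta (MIN): min(7, 5) = 5
top (MAX): max(-4, 5) = 5

5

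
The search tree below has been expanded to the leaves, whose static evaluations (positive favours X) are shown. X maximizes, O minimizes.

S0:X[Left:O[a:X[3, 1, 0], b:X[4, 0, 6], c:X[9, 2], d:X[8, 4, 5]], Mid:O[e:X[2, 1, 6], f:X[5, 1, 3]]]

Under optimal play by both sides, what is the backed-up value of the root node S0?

5

a (X): max(3, 1, 0) = 3
b (X): max(4, 0, 6) = 6
c (X): max(9, 2) = 9
d (X): max(8, 4, 5) = 8
Left (O): min(3, 6, 9, 8) = 3
e (X): max(2, 1, 6) = 6
f (X): max(5, 1, 3) = 5
Mid (O): min(6, 5) = 5
S0 (X): max(3, 5) = 5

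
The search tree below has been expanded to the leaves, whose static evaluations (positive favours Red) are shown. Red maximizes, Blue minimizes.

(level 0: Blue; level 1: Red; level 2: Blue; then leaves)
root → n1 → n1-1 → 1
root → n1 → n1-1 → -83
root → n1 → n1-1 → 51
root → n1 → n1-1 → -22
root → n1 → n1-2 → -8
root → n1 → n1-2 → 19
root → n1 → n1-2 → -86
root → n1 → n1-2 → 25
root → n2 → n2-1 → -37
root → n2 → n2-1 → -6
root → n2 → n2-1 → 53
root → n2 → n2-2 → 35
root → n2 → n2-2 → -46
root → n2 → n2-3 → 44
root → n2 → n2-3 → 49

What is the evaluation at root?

-83

n1-1 (Blue): min(1, -83, 51, -22) = -83
n1-2 (Blue): min(-8, 19, -86, 25) = -86
n1 (Red): max(-83, -86) = -83
n2-1 (Blue): min(-37, -6, 53) = -37
n2-2 (Blue): min(35, -46) = -46
n2-3 (Blue): min(44, 49) = 44
n2 (Red): max(-37, -46, 44) = 44
root (Blue): min(-83, 44) = -83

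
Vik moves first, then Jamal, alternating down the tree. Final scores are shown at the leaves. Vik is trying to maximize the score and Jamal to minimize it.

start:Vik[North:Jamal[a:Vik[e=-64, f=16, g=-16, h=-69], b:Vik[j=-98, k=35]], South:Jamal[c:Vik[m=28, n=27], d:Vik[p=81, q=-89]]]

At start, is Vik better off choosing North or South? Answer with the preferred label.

a (Vik): max(-64, 16, -16, -69) = 16
b (Vik): max(-98, 35) = 35
North (Jamal): min(16, 35) = 16
c (Vik): max(28, 27) = 28
d (Vik): max(81, -89) = 81
South (Jamal): min(28, 81) = 28
Vik prefers the higher value; North=16, South=28. South is better since 28 > 16.

South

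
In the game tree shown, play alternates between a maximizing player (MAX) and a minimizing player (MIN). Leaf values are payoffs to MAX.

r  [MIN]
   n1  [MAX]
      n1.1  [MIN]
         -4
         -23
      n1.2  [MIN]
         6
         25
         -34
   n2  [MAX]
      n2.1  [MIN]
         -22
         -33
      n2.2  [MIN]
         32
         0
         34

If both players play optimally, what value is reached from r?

n1.1 (MIN): min(-4, -23) = -23
n1.2 (MIN): min(6, 25, -34) = -34
n1 (MAX): max(-23, -34) = -23
n2.1 (MIN): min(-22, -33) = -33
n2.2 (MIN): min(32, 0, 34) = 0
n2 (MAX): max(-33, 0) = 0
r (MIN): min(-23, 0) = -23

-23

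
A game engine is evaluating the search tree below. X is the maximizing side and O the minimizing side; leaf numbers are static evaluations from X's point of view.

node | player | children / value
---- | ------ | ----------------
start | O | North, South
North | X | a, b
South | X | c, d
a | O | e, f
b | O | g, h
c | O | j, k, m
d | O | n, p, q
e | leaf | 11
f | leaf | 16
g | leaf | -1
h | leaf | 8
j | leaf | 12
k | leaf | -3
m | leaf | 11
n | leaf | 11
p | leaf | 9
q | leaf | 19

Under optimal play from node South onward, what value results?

c (O): min(12, -3, 11) = -3
d (O): min(11, 9, 19) = 9
South (X): max(-3, 9) = 9

9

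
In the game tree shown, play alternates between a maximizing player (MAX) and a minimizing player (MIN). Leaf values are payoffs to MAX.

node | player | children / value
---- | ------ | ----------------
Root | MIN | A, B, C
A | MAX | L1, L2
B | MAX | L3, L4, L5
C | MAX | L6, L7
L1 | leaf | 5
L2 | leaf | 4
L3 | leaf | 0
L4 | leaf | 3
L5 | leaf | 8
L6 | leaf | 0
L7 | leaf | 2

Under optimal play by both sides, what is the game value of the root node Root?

A (MAX): max(5, 4) = 5
B (MAX): max(0, 3, 8) = 8
C (MAX): max(0, 2) = 2
Root (MIN): min(5, 8, 2) = 2

2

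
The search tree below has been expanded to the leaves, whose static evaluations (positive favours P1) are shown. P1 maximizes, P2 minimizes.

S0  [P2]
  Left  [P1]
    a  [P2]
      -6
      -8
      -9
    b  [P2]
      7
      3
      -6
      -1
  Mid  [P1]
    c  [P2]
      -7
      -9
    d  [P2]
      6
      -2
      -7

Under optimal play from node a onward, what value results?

a (P2): min(-6, -8, -9) = -9

-9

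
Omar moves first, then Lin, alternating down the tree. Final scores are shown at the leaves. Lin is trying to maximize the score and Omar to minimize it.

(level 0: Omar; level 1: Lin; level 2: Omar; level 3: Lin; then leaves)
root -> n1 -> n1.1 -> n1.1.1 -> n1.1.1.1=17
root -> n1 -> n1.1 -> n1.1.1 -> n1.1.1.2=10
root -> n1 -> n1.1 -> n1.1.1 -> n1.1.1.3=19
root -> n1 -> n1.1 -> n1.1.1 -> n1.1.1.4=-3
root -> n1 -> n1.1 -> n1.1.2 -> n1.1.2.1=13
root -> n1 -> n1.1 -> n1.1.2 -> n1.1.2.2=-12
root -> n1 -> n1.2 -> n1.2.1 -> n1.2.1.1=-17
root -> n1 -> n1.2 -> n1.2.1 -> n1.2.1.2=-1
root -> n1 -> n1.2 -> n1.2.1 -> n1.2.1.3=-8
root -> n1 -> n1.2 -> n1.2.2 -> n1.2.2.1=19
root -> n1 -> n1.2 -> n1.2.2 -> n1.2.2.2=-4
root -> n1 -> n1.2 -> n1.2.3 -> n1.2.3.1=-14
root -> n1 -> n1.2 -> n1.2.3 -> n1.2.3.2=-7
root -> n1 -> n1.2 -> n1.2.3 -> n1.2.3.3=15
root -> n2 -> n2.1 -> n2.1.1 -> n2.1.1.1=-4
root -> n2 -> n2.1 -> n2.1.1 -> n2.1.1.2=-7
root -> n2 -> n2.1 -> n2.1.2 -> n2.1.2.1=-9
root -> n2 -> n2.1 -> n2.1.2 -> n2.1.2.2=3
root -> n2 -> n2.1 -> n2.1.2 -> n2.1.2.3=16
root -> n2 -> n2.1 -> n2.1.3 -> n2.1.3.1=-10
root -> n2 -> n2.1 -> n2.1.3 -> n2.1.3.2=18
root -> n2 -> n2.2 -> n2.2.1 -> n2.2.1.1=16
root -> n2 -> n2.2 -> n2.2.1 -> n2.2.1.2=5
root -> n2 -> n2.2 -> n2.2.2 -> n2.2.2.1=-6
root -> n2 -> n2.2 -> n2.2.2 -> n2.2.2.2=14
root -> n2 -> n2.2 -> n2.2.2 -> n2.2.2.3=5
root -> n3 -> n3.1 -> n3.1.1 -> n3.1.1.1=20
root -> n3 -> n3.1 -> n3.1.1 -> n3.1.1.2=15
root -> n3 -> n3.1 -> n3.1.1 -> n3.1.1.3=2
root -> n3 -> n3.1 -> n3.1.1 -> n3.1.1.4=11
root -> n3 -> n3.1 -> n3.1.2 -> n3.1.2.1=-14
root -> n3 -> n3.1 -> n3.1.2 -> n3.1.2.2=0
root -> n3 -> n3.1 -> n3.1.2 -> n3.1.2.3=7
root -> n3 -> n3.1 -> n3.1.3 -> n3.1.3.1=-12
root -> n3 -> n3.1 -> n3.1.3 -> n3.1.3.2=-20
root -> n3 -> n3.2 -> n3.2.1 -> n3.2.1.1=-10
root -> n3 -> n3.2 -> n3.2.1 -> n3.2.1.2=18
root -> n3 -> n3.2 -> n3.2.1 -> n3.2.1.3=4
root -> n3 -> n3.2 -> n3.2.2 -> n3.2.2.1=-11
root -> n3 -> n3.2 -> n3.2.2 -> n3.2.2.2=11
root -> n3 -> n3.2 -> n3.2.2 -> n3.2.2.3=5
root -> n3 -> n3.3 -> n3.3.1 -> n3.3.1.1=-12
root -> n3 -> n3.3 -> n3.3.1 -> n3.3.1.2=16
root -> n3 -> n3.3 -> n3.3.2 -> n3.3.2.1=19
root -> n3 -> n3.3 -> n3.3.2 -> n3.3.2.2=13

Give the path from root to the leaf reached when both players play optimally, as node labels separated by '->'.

n1.1.1 (Lin): max(17, 10, 19, -3) = 19
n1.1.2 (Lin): max(13, -12) = 13
n1.1 (Omar): min(19, 13) = 13
n1.2.1 (Lin): max(-17, -1, -8) = -1
n1.2.2 (Lin): max(19, -4) = 19
n1.2.3 (Lin): max(-14, -7, 15) = 15
n1.2 (Omar): min(-1, 19, 15) = -1
n1 (Lin): max(13, -1) = 13
n2.1.1 (Lin): max(-4, -7) = -4
n2.1.2 (Lin): max(-9, 3, 16) = 16
n2.1.3 (Lin): max(-10, 18) = 18
n2.1 (Omar): min(-4, 16, 18) = -4
n2.2.1 (Lin): max(16, 5) = 16
n2.2.2 (Lin): max(-6, 14, 5) = 14
n2.2 (Omar): min(16, 14) = 14
n2 (Lin): max(-4, 14) = 14
n3.1.1 (Lin): max(20, 15, 2, 11) = 20
n3.1.2 (Lin): max(-14, 0, 7) = 7
n3.1.3 (Lin): max(-12, -20) = -12
n3.1 (Omar): min(20, 7, -12) = -12
n3.2.1 (Lin): max(-10, 18, 4) = 18
n3.2.2 (Lin): max(-11, 11, 5) = 11
n3.2 (Omar): min(18, 11) = 11
n3.3.1 (Lin): max(-12, 16) = 16
n3.3.2 (Lin): max(19, 13) = 19
n3.3 (Omar): min(16, 19) = 16
n3 (Lin): max(-12, 11, 16) = 16
root (Omar): min(13, 14, 16) = 13
At root, Omar picks n1 (lowest: 13).
At n1, Lin picks n1.1 (highest: 13).
At n1.1, Omar picks n1.1.2 (lowest: 13).
At n1.1.2, Lin picks n1.1.2.1 (highest: 13).
Terminal value 13.

root -> n1 -> n1.1 -> n1.1.2 -> n1.1.2.1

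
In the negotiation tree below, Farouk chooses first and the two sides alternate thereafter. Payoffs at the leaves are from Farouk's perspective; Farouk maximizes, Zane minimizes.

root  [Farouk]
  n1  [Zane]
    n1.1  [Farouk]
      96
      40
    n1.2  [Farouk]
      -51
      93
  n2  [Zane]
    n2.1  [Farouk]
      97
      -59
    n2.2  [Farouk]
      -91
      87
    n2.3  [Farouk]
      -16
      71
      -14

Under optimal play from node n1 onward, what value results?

93

n1.1 (Farouk): max(96, 40) = 96
n1.2 (Farouk): max(-51, 93) = 93
n1 (Zane): min(96, 93) = 93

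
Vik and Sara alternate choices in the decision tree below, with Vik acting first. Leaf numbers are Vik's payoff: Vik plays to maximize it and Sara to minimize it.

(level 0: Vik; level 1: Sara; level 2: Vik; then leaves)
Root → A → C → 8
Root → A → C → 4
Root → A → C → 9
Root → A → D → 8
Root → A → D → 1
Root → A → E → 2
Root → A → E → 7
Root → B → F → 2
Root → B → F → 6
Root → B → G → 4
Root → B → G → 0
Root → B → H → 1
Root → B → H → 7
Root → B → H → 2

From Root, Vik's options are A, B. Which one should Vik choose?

C (Vik): max(8, 4, 9) = 9
D (Vik): max(8, 1) = 8
E (Vik): max(2, 7) = 7
A (Sara): min(9, 8, 7) = 7
F (Vik): max(2, 6) = 6
G (Vik): max(4, 0) = 4
H (Vik): max(1, 7, 2) = 7
B (Sara): min(6, 4, 7) = 4
Root (Vik): max(7, 4) = 7
Vik at Root wants the highest of {A=7, B=4}, so chooses A.

A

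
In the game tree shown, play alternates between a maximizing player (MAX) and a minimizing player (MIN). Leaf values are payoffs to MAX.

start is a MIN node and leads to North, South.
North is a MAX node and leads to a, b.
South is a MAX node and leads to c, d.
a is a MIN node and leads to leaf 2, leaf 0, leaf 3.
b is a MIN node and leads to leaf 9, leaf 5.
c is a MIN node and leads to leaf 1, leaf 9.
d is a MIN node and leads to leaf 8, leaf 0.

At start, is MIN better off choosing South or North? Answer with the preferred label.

c (MIN): min(1, 9) = 1
d (MIN): min(8, 0) = 0
South (MAX): max(1, 0) = 1
a (MIN): min(2, 0, 3) = 0
b (MIN): min(9, 5) = 5
North (MAX): max(0, 5) = 5
MIN prefers the lower value; South=1, North=5. South is better since 1 < 5.

South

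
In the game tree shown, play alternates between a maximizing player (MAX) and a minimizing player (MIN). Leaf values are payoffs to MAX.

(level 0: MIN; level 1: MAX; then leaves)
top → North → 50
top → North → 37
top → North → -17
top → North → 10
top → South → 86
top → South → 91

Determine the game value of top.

North (MAX): max(50, 37, -17, 10) = 50
South (MAX): max(86, 91) = 91
top (MIN): min(50, 91) = 50

50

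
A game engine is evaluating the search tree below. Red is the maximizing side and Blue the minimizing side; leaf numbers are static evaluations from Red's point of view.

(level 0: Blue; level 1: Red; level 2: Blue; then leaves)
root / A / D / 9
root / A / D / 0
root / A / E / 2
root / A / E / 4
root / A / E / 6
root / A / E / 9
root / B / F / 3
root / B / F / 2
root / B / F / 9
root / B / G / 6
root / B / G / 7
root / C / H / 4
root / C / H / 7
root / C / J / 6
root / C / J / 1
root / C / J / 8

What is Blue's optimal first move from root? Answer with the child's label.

A

D (Blue): min(9, 0) = 0
E (Blue): min(2, 4, 6, 9) = 2
A (Red): max(0, 2) = 2
F (Blue): min(3, 2, 9) = 2
G (Blue): min(6, 7) = 6
B (Red): max(2, 6) = 6
H (Blue): min(4, 7) = 4
J (Blue): min(6, 1, 8) = 1
C (Red): max(4, 1) = 4
root (Blue): min(2, 6, 4) = 2
Blue at root wants the lowest of {A=2, B=6, C=4}, so chooses A.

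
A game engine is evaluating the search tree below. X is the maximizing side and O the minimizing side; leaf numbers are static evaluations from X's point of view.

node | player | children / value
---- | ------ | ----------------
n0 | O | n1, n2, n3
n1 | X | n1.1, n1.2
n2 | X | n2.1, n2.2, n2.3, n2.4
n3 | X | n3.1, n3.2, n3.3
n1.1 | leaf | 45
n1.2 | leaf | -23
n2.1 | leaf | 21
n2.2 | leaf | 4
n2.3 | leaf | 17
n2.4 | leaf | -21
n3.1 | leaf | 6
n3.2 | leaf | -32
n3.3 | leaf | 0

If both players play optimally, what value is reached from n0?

n1 (X): max(45, -23) = 45
n2 (X): max(21, 4, 17, -21) = 21
n3 (X): max(6, -32, 0) = 6
n0 (O): min(45, 21, 6) = 6

6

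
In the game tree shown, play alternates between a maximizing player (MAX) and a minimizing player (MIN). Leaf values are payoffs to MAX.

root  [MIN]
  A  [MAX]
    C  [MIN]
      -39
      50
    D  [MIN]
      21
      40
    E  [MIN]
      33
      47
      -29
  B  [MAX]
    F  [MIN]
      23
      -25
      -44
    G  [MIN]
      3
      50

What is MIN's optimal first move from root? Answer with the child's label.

C (MIN): min(-39, 50) = -39
D (MIN): min(21, 40) = 21
E (MIN): min(33, 47, -29) = -29
A (MAX): max(-39, 21, -29) = 21
F (MIN): min(23, -25, -44) = -44
G (MIN): min(3, 50) = 3
B (MAX): max(-44, 3) = 3
root (MIN): min(21, 3) = 3
MIN at root wants the lowest of {A=21, B=3}, so chooses B.

B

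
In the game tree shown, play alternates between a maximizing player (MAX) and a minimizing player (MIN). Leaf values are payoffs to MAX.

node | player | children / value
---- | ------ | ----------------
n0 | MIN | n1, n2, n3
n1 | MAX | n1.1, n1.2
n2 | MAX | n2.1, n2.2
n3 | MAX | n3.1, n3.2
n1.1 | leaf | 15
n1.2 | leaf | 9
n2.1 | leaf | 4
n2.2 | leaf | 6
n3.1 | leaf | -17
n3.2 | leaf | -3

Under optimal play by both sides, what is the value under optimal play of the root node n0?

-3

n1 (MAX): max(15, 9) = 15
n2 (MAX): max(4, 6) = 6
n3 (MAX): max(-17, -3) = -3
n0 (MIN): min(15, 6, -3) = -3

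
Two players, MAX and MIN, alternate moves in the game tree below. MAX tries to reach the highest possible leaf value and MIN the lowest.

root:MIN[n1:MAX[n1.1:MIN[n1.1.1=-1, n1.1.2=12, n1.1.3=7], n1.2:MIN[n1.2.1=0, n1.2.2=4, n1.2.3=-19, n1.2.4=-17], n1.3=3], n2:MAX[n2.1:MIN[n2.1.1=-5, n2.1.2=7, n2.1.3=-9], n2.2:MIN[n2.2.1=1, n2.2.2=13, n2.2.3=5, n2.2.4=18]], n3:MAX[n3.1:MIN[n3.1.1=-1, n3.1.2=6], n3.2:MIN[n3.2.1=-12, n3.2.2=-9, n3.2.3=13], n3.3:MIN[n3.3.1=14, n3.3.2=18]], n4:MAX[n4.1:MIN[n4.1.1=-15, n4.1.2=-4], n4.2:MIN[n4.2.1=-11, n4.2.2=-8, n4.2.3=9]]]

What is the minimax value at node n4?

n4.1 (MIN): min(-15, -4) = -15
n4.2 (MIN): min(-11, -8, 9) = -11
n4 (MAX): max(-15, -11) = -11

-11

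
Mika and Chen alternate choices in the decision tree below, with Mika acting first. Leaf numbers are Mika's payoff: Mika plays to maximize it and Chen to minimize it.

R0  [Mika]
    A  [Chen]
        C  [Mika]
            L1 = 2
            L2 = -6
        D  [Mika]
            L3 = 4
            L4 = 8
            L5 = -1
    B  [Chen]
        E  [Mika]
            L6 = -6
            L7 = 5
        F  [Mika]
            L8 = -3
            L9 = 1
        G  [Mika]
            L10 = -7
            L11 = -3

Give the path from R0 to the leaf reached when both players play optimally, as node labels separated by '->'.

C (Mika): max(2, -6) = 2
D (Mika): max(4, 8, -1) = 8
A (Chen): min(2, 8) = 2
E (Mika): max(-6, 5) = 5
F (Mika): max(-3, 1) = 1
G (Mika): max(-7, -3) = -3
B (Chen): min(5, 1, -3) = -3
R0 (Mika): max(2, -3) = 2
At R0, Mika picks A (highest: 2).
At A, Chen picks C (lowest: 2).
At C, Mika picks L1 (highest: 2).
Terminal value 2.

R0 -> A -> C -> L1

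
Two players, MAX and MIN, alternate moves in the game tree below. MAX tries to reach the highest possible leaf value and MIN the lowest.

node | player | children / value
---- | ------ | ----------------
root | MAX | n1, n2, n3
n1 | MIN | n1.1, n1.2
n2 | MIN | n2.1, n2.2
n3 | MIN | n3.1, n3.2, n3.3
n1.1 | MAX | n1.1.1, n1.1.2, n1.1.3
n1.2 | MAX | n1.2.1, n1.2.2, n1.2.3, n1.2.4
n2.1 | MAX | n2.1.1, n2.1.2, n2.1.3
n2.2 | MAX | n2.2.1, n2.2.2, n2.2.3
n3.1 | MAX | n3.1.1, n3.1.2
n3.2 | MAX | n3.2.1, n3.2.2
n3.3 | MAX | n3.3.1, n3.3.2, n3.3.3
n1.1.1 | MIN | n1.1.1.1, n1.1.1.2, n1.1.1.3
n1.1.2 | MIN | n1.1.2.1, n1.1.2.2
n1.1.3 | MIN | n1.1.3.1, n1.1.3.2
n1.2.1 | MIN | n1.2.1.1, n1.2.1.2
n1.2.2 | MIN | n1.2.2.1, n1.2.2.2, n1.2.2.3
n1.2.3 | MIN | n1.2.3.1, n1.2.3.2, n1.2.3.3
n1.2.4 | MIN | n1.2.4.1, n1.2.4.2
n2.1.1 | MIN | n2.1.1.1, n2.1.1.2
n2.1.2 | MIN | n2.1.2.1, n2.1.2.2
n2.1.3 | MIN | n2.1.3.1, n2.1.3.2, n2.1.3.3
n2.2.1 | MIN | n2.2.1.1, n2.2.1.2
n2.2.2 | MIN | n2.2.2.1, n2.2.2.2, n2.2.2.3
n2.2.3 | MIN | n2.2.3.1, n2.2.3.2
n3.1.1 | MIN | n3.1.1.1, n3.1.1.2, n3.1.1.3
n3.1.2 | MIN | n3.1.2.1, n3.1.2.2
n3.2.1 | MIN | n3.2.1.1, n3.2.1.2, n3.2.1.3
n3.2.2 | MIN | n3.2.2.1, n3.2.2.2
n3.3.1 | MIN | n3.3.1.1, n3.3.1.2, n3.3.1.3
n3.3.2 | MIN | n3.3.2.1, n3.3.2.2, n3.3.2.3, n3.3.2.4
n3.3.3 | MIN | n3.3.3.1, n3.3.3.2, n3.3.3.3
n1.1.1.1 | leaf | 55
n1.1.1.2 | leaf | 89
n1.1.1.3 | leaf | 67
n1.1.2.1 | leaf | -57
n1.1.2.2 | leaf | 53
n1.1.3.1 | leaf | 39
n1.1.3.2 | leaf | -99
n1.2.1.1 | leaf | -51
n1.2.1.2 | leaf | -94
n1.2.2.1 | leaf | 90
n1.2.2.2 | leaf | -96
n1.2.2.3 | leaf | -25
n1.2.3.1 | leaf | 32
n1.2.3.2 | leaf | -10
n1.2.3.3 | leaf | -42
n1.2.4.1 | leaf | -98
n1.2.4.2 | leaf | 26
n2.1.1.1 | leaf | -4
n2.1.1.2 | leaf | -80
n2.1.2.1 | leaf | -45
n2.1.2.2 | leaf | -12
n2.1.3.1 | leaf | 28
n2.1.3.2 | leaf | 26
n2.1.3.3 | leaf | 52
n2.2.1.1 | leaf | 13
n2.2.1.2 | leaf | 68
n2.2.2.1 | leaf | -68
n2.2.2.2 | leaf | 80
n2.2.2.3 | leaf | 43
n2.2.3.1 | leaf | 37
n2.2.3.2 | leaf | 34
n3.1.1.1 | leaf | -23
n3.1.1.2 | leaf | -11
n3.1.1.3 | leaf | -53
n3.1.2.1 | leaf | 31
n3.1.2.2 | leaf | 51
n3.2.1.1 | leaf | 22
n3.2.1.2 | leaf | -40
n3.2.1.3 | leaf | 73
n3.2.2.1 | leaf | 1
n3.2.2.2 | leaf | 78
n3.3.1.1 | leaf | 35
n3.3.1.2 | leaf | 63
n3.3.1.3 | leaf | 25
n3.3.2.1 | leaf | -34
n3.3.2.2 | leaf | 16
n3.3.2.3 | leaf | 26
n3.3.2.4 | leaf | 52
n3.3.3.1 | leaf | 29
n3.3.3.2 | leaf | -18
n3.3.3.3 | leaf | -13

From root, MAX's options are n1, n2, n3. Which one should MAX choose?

n2

n1.1.1 (MIN): min(55, 89, 67) = 55
n1.1.2 (MIN): min(-57, 53) = -57
n1.1.3 (MIN): min(39, -99) = -99
n1.1 (MAX): max(55, -57, -99) = 55
n1.2.1 (MIN): min(-51, -94) = -94
n1.2.2 (MIN): min(90, -96, -25) = -96
n1.2.3 (MIN): min(32, -10, -42) = -42
n1.2.4 (MIN): min(-98, 26) = -98
n1.2 (MAX): max(-94, -96, -42, -98) = -42
n1 (MIN): min(55, -42) = -42
n2.1.1 (MIN): min(-4, -80) = -80
n2.1.2 (MIN): min(-45, -12) = -45
n2.1.3 (MIN): min(28, 26, 52) = 26
n2.1 (MAX): max(-80, -45, 26) = 26
n2.2.1 (MIN): min(13, 68) = 13
n2.2.2 (MIN): min(-68, 80, 43) = -68
n2.2.3 (MIN): min(37, 34) = 34
n2.2 (MAX): max(13, -68, 34) = 34
n2 (MIN): min(26, 34) = 26
n3.1.1 (MIN): min(-23, -11, -53) = -53
n3.1.2 (MIN): min(31, 51) = 31
n3.1 (MAX): max(-53, 31) = 31
n3.2.1 (MIN): min(22, -40, 73) = -40
n3.2.2 (MIN): min(1, 78) = 1
n3.2 (MAX): max(-40, 1) = 1
n3.3.1 (MIN): min(35, 63, 25) = 25
n3.3.2 (MIN): min(-34, 16, 26, 52) = -34
n3.3.3 (MIN): min(29, -18, -13) = -18
n3.3 (MAX): max(25, -34, -18) = 25
n3 (MIN): min(31, 1, 25) = 1
root (MAX): max(-42, 26, 1) = 26
MAX at root wants the highest of {n1=-42, n2=26, n3=1}, so chooses n2.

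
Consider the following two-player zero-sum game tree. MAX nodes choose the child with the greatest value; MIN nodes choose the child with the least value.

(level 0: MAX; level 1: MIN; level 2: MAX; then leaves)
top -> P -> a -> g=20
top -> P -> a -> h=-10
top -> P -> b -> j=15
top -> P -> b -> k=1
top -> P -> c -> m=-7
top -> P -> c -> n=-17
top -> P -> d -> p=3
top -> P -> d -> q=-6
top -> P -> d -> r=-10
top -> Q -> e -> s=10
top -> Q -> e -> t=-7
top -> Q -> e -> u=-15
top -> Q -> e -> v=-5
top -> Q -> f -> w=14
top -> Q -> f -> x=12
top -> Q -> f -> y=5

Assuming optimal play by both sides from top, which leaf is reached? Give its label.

s

a (MAX): max(20, -10) = 20
b (MAX): max(15, 1) = 15
c (MAX): max(-7, -17) = -7
d (MAX): max(3, -6, -10) = 3
P (MIN): min(20, 15, -7, 3) = -7
e (MAX): max(10, -7, -15, -5) = 10
f (MAX): max(14, 12, 5) = 14
Q (MIN): min(10, 14) = 10
top (MAX): max(-7, 10) = 10
At top, MAX picks Q (highest: 10).
At Q, MIN picks e (lowest: 10).
At e, MAX picks s (highest: 10).
Terminal value 10.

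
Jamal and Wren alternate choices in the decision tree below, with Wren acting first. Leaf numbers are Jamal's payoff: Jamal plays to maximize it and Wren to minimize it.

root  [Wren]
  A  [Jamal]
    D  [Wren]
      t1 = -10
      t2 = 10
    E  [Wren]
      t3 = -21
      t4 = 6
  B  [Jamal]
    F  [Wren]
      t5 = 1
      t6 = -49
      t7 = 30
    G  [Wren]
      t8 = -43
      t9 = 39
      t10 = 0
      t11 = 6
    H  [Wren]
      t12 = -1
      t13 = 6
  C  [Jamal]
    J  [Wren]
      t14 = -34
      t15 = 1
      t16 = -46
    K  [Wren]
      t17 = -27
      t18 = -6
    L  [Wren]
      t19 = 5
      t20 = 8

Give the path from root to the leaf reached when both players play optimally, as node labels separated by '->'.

D (Wren): min(-10, 10) = -10
E (Wren): min(-21, 6) = -21
A (Jamal): max(-10, -21) = -10
F (Wren): min(1, -49, 30) = -49
G (Wren): min(-43, 39, 0, 6) = -43
H (Wren): min(-1, 6) = -1
B (Jamal): max(-49, -43, -1) = -1
J (Wren): min(-34, 1, -46) = -46
K (Wren): min(-27, -6) = -27
L (Wren): min(5, 8) = 5
C (Jamal): max(-46, -27, 5) = 5
root (Wren): min(-10, -1, 5) = -10
At root, Wren picks A (lowest: -10).
At A, Jamal picks D (highest: -10).
At D, Wren picks t1 (lowest: -10).
Terminal value -10.

root -> A -> D -> t1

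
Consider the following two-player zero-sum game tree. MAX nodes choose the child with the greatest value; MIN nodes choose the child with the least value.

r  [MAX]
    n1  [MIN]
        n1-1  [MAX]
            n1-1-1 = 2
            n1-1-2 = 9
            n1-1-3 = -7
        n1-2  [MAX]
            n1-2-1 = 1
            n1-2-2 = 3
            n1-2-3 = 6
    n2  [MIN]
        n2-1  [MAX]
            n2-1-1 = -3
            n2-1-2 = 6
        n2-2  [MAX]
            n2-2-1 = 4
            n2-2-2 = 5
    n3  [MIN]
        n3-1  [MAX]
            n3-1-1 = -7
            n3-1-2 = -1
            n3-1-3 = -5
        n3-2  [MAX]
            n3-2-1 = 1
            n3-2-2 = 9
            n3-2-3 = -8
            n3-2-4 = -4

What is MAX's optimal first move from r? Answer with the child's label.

n1-1 (MAX): max(2, 9, -7) = 9
n1-2 (MAX): max(1, 3, 6) = 6
n1 (MIN): min(9, 6) = 6
n2-1 (MAX): max(-3, 6) = 6
n2-2 (MAX): max(4, 5) = 5
n2 (MIN): min(6, 5) = 5
n3-1 (MAX): max(-7, -1, -5) = -1
n3-2 (MAX): max(1, 9, -8, -4) = 9
n3 (MIN): min(-1, 9) = -1
r (MAX): max(6, 5, -1) = 6
MAX at r wants the highest of {n1=6, n2=5, n3=-1}, so chooses n1.

n1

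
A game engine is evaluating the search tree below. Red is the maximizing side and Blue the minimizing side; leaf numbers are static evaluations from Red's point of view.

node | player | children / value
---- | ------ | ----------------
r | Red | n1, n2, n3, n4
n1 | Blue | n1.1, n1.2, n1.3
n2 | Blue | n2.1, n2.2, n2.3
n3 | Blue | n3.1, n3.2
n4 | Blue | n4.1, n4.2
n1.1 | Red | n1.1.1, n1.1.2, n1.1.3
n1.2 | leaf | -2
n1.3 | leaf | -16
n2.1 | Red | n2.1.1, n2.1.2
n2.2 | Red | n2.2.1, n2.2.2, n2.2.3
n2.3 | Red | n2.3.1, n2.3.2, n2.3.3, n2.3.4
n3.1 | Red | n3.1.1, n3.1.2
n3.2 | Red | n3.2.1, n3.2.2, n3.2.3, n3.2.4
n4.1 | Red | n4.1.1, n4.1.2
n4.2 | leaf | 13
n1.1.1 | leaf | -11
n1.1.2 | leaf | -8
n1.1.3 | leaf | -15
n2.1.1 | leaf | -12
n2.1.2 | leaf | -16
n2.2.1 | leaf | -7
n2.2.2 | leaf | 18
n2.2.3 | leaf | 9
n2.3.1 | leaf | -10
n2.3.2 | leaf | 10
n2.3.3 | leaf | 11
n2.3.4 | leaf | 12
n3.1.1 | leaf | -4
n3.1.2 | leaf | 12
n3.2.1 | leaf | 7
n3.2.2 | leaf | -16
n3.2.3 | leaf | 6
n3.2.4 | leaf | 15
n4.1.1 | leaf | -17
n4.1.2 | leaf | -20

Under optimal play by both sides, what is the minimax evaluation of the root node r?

12

n1.1 (Red): max(-11, -8, -15) = -8
n1 (Blue): min(-8, -2, -16) = -16
n2.1 (Red): max(-12, -16) = -12
n2.2 (Red): max(-7, 18, 9) = 18
n2.3 (Red): max(-10, 10, 11, 12) = 12
n2 (Blue): min(-12, 18, 12) = -12
n3.1 (Red): max(-4, 12) = 12
n3.2 (Red): max(7, -16, 6, 15) = 15
n3 (Blue): min(12, 15) = 12
n4.1 (Red): max(-17, -20) = -17
n4 (Blue): min(-17, 13) = -17
r (Red): max(-16, -12, 12, -17) = 12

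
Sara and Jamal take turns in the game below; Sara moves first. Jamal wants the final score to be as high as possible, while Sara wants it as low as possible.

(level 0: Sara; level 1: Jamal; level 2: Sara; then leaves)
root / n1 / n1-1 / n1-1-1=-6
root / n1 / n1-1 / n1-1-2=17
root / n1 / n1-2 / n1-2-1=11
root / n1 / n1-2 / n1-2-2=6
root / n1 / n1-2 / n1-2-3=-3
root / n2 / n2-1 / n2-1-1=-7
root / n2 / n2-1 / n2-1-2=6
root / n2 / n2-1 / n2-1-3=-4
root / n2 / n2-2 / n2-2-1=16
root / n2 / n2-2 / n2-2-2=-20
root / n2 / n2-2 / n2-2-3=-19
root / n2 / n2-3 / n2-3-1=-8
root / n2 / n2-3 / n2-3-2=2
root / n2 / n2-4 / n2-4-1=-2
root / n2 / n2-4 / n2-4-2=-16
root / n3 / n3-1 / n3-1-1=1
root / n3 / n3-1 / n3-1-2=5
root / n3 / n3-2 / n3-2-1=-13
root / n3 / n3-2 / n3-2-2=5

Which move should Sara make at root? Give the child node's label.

n1-1 (Sara): min(-6, 17) = -6
n1-2 (Sara): min(11, 6, -3) = -3
n1 (Jamal): max(-6, -3) = -3
n2-1 (Sara): min(-7, 6, -4) = -7
n2-2 (Sara): min(16, -20, -19) = -20
n2-3 (Sara): min(-8, 2) = -8
n2-4 (Sara): min(-2, -16) = -16
n2 (Jamal): max(-7, -20, -8, -16) = -7
n3-1 (Sara): min(1, 5) = 1
n3-2 (Sara): min(-13, 5) = -13
n3 (Jamal): max(1, -13) = 1
root (Sara): min(-3, -7, 1) = -7
Sara at root wants the lowest of {n1=-3, n2=-7, n3=1}, so chooses n2.

n2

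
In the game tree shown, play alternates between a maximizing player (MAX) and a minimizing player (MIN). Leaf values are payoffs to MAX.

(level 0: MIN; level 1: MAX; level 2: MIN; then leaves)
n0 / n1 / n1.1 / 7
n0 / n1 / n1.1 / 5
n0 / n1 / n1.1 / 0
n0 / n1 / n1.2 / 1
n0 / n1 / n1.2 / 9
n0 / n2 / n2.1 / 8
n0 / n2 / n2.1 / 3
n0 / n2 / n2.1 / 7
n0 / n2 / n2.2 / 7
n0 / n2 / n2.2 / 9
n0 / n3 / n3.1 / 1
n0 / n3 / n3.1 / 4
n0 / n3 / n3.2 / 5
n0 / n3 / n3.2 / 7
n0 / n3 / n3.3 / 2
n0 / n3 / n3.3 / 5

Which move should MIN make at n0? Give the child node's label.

n1.1 (MIN): min(7, 5, 0) = 0
n1.2 (MIN): min(1, 9) = 1
n1 (MAX): max(0, 1) = 1
n2.1 (MIN): min(8, 3, 7) = 3
n2.2 (MIN): min(7, 9) = 7
n2 (MAX): max(3, 7) = 7
n3.1 (MIN): min(1, 4) = 1
n3.2 (MIN): min(5, 7) = 5
n3.3 (MIN): min(2, 5) = 2
n3 (MAX): max(1, 5, 2) = 5
n0 (MIN): min(1, 7, 5) = 1
MIN at n0 wants the lowest of {n1=1, n2=7, n3=5}, so chooses n1.

n1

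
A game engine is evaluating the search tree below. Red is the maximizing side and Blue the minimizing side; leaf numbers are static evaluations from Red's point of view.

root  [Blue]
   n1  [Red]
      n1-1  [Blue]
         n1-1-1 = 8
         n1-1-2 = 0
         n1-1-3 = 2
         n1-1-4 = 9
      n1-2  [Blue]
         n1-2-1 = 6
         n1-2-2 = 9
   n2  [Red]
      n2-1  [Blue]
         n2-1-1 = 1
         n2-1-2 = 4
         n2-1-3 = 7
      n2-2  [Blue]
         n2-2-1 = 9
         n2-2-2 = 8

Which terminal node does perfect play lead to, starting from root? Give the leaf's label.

n1-1 (Blue): min(8, 0, 2, 9) = 0
n1-2 (Blue): min(6, 9) = 6
n1 (Red): max(0, 6) = 6
n2-1 (Blue): min(1, 4, 7) = 1
n2-2 (Blue): min(9, 8) = 8
n2 (Red): max(1, 8) = 8
root (Blue): min(6, 8) = 6
At root, Blue picks n1 (lowest: 6).
At n1, Red picks n1-2 (highest: 6).
At n1-2, Blue picks n1-2-1 (lowest: 6).
Terminal value 6.

n1-2-1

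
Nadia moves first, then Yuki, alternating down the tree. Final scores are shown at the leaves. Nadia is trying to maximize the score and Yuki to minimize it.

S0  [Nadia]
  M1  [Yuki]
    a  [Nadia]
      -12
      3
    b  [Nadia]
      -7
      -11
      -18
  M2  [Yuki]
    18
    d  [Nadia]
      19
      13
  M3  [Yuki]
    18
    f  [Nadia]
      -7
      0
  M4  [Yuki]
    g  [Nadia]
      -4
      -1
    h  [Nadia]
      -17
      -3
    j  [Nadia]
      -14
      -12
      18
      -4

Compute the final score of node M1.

a (Nadia): max(-12, 3) = 3
b (Nadia): max(-7, -11, -18) = -7
M1 (Yuki): min(3, -7) = -7

-7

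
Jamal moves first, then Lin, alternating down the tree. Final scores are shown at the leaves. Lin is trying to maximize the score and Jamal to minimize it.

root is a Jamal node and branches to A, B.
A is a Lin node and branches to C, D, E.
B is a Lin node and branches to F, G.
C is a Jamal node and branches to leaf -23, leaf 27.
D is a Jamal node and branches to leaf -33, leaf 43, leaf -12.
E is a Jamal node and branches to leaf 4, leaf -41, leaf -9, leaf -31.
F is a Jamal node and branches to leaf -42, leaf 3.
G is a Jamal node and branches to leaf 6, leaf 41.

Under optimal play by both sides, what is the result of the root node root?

C (Jamal): min(-23, 27) = -23
D (Jamal): min(-33, 43, -12) = -33
E (Jamal): min(4, -41, -9, -31) = -41
A (Lin): max(-23, -33, -41) = -23
F (Jamal): min(-42, 3) = -42
G (Jamal): min(6, 41) = 6
B (Lin): max(-42, 6) = 6
root (Jamal): min(-23, 6) = -23

-23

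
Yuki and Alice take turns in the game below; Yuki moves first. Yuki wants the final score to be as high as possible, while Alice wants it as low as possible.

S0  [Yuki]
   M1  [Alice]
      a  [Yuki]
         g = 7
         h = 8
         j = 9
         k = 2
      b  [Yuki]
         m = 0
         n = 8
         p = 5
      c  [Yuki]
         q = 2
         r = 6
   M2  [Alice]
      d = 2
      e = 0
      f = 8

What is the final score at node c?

6

c (Yuki): max(2, 6) = 6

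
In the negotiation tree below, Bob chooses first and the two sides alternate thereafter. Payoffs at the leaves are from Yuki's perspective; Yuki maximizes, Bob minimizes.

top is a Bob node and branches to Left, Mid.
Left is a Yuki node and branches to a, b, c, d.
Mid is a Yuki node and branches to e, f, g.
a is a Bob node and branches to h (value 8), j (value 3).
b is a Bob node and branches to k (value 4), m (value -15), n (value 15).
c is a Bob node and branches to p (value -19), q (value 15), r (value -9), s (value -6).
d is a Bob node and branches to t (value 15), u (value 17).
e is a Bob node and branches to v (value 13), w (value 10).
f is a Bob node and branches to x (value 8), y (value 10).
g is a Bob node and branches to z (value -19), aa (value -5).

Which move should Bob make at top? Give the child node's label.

Mid

a (Bob): min(8, 3) = 3
b (Bob): min(4, -15, 15) = -15
c (Bob): min(-19, 15, -9, -6) = -19
d (Bob): min(15, 17) = 15
Left (Yuki): max(3, -15, -19, 15) = 15
e (Bob): min(13, 10) = 10
f (Bob): min(8, 10) = 8
g (Bob): min(-19, -5) = -19
Mid (Yuki): max(10, 8, -19) = 10
top (Bob): min(15, 10) = 10
Bob at top wants the lowest of {Left=15, Mid=10}, so chooses Mid.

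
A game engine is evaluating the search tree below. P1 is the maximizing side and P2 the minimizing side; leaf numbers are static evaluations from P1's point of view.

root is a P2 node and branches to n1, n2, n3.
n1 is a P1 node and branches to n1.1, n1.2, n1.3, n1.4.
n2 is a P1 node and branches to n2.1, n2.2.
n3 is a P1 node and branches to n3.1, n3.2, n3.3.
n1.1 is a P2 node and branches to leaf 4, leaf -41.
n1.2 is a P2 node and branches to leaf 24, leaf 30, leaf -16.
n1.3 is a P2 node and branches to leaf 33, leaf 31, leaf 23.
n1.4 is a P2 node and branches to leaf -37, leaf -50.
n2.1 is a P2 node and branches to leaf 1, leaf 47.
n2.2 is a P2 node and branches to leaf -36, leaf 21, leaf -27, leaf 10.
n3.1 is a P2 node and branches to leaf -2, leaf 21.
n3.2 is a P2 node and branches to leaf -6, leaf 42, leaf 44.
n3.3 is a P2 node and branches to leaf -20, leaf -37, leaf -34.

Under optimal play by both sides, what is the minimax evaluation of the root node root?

-2

n1.1 (P2): min(4, -41) = -41
n1.2 (P2): min(24, 30, -16) = -16
n1.3 (P2): min(33, 31, 23) = 23
n1.4 (P2): min(-37, -50) = -50
n1 (P1): max(-41, -16, 23, -50) = 23
n2.1 (P2): min(1, 47) = 1
n2.2 (P2): min(-36, 21, -27, 10) = -36
n2 (P1): max(1, -36) = 1
n3.1 (P2): min(-2, 21) = -2
n3.2 (P2): min(-6, 42, 44) = -6
n3.3 (P2): min(-20, -37, -34) = -37
n3 (P1): max(-2, -6, -37) = -2
root (P2): min(23, 1, -2) = -2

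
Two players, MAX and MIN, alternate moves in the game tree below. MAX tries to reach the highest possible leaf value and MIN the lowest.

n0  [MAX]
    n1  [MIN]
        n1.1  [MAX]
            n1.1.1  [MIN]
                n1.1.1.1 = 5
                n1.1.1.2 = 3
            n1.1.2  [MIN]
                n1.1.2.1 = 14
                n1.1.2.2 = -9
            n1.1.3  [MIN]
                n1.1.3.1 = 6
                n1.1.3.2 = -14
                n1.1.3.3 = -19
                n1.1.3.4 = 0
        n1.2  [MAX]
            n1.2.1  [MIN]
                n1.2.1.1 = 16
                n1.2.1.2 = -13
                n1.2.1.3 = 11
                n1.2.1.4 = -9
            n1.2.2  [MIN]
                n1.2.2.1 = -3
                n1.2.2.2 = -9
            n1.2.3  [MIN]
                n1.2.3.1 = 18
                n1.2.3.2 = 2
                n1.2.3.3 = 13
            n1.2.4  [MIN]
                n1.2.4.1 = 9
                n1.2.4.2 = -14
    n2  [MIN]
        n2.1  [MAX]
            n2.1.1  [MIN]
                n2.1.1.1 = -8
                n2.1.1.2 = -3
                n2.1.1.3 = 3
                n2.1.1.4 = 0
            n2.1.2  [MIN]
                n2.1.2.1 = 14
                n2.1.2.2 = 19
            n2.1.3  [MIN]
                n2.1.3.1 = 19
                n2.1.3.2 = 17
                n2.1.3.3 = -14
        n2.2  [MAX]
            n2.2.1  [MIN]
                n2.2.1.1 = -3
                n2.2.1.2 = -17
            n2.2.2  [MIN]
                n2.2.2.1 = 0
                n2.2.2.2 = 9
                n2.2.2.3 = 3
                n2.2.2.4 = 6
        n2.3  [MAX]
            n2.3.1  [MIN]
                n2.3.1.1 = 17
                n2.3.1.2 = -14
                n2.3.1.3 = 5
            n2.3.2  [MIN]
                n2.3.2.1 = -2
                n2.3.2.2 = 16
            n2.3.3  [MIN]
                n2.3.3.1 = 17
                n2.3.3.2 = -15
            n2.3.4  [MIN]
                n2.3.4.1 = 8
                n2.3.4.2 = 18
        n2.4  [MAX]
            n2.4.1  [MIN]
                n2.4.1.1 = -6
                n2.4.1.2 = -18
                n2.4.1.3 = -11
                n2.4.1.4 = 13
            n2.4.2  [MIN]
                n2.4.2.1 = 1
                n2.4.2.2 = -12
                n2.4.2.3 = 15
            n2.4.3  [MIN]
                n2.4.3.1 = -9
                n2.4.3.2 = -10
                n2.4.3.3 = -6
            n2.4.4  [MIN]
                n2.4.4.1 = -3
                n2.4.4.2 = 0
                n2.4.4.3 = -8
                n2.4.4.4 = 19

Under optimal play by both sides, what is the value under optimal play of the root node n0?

2

n1.1.1 (MIN): min(5, 3) = 3
n1.1.2 (MIN): min(14, -9) = -9
n1.1.3 (MIN): min(6, -14, -19, 0) = -19
n1.1 (MAX): max(3, -9, -19) = 3
n1.2.1 (MIN): min(16, -13, 11, -9) = -13
n1.2.2 (MIN): min(-3, -9) = -9
n1.2.3 (MIN): min(18, 2, 13) = 2
n1.2.4 (MIN): min(9, -14) = -14
n1.2 (MAX): max(-13, -9, 2, -14) = 2
n1 (MIN): min(3, 2) = 2
n2.1.1 (MIN): min(-8, -3, 3, 0) = -8
n2.1.2 (MIN): min(14, 19) = 14
n2.1.3 (MIN): min(19, 17, -14) = -14
n2.1 (MAX): max(-8, 14, -14) = 14
n2.2.1 (MIN): min(-3, -17) = -17
n2.2.2 (MIN): min(0, 9, 3, 6) = 0
n2.2 (MAX): max(-17, 0) = 0
n2.3.1 (MIN): min(17, -14, 5) = -14
n2.3.2 (MIN): min(-2, 16) = -2
n2.3.3 (MIN): min(17, -15) = -15
n2.3.4 (MIN): min(8, 18) = 8
n2.3 (MAX): max(-14, -2, -15, 8) = 8
n2.4.1 (MIN): min(-6, -18, -11, 13) = -18
n2.4.2 (MIN): min(1, -12, 15) = -12
n2.4.3 (MIN): min(-9, -10, -6) = -10
n2.4.4 (MIN): min(-3, 0, -8, 19) = -8
n2.4 (MAX): max(-18, -12, -10, -8) = -8
n2 (MIN): min(14, 0, 8, -8) = -8
n0 (MAX): max(2, -8) = 2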